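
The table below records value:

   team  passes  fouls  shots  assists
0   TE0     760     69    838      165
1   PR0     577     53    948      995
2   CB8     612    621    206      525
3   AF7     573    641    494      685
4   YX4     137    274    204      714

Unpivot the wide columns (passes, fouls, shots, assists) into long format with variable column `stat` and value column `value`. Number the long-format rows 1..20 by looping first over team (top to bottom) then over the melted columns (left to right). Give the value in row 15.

20 rows total (5 × 4). Row 15: index ⌊(15-1)/4⌋ = 3 into team → AF7; (15-1) mod 4 = 2 into the melted columns → shots.
So row 15 is (AF7, shots, 494); value = 494.

494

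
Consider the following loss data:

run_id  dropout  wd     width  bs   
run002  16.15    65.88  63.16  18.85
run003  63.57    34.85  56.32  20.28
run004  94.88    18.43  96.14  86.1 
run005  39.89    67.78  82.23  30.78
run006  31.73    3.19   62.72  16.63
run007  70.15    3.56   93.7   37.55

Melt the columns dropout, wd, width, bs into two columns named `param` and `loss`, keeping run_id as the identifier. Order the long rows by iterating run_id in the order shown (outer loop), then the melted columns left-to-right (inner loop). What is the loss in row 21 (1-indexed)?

24 rows total (6 × 4). Row 21: index ⌊(21-1)/4⌋ = 5 into run_id → run007; (21-1) mod 4 = 0 into the melted columns → dropout.
So row 21 is (run007, dropout, 70.15); loss = 70.15.

70.15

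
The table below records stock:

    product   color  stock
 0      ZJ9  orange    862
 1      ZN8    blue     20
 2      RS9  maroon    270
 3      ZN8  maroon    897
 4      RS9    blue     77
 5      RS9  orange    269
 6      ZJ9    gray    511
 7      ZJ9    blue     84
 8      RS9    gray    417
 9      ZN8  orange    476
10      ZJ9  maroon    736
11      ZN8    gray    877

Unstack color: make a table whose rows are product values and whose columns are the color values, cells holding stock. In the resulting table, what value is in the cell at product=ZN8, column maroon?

897

Wide layout: rows indexed by product, columns are the 4 distinct color values (orange, blue, maroon, gray).
Cell (product=ZN8, color=maroon) draws from the long row where product=ZN8 and color=maroon, which has stock=897.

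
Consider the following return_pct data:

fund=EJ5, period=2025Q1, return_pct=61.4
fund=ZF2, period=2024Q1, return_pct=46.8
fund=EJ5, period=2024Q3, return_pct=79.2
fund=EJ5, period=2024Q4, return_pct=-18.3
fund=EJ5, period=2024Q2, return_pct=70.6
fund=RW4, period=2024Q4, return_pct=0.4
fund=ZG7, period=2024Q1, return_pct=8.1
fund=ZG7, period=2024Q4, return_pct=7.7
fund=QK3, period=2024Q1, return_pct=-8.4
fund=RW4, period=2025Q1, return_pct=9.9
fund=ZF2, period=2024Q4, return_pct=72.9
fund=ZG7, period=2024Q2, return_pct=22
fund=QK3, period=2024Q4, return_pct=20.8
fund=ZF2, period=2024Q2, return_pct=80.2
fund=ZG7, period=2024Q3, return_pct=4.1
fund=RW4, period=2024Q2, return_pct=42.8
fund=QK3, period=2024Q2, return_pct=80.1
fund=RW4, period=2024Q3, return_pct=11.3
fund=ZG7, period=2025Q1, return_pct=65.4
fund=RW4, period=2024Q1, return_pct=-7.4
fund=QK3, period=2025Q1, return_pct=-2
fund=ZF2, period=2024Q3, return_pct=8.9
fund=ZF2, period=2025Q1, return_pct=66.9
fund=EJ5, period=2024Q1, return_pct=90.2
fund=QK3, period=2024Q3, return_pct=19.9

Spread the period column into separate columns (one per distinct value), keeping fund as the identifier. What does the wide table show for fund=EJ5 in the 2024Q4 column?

Wide layout: rows indexed by fund, columns are the 5 distinct period values (2025Q1, 2024Q1, 2024Q3, 2024Q4, 2024Q2).
Cell (fund=EJ5, period=2024Q4) draws from the long row where fund=EJ5 and period=2024Q4, which has return_pct=-18.3.

-18.3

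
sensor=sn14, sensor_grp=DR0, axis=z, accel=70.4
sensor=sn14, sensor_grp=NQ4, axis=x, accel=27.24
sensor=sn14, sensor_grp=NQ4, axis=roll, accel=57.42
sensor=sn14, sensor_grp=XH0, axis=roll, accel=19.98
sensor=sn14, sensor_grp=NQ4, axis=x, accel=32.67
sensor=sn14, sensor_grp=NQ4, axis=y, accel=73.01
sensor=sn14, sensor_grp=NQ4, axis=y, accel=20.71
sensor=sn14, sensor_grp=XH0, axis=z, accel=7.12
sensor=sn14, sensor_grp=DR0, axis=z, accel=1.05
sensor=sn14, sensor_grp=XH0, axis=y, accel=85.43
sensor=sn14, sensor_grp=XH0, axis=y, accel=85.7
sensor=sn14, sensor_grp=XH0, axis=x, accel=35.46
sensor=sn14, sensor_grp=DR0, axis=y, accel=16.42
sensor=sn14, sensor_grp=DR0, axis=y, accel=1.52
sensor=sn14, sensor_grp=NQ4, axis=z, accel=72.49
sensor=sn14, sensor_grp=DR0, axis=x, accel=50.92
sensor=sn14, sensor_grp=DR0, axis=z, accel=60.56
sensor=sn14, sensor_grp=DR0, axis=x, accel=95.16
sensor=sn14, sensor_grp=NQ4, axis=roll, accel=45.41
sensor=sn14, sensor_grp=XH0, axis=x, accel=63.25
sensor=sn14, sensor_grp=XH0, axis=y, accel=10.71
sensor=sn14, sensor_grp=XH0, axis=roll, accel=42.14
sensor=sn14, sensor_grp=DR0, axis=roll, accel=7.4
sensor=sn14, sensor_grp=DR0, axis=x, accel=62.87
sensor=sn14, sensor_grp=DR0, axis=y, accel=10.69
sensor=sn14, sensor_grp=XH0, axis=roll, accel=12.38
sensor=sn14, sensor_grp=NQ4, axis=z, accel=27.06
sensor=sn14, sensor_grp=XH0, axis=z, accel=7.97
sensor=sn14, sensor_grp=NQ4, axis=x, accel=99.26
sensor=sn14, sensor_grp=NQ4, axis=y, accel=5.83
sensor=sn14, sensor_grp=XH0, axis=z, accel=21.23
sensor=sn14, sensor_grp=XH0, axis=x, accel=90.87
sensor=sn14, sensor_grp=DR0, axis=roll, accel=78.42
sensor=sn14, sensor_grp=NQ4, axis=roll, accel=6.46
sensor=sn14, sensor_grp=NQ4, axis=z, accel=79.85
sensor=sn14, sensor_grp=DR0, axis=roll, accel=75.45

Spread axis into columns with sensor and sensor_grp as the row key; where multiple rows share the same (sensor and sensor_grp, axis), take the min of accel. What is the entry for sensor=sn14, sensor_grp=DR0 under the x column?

Rows with sensor=sn14, sensor_grp=DR0 and axis=x: accel values are 50.92, 95.16, 62.87.
min(50.92, 95.16, 62.87) = 50.92.

50.92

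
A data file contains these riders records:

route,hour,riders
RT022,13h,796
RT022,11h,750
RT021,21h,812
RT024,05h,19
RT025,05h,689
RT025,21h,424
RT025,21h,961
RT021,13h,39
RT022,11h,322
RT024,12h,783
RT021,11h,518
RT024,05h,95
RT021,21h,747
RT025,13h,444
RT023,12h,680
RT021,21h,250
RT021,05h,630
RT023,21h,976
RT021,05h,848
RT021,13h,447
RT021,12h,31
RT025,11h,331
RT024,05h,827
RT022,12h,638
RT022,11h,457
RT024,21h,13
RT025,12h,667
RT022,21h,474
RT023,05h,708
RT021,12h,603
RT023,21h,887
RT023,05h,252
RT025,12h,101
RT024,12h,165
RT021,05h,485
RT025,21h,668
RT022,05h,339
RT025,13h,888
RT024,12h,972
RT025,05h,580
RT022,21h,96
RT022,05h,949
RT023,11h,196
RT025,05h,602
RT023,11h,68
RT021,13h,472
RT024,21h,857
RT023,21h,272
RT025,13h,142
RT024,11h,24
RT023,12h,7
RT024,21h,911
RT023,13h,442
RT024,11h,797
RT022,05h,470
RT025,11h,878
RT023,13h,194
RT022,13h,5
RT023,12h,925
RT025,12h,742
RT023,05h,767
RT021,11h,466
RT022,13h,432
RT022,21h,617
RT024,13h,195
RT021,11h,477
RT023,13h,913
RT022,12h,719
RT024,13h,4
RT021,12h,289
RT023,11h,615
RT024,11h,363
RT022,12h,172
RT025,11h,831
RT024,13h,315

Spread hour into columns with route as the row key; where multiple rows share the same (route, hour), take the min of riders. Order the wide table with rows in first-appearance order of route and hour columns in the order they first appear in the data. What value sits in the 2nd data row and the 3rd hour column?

250

With rows in first-appearance order of route, row 2 is route=RT021. hour columns in first-appearance order: 13h, 11h, 21h, 05h, 12h; column 3 is 21h.
Long rows with route=RT021, hour=21h: min(812, 747, 250) = 250.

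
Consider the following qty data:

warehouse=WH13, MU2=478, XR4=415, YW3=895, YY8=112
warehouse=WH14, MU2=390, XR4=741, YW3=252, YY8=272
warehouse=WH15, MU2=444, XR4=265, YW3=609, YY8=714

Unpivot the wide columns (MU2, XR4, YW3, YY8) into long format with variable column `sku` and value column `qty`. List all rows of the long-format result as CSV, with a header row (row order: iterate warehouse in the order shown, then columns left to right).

Each (warehouse, column) pair becomes one row: 3 × 4 = 12 rows.
For example, (WH13, MU2) → qty=478.

warehouse,sku,qty
WH13,MU2,478
WH13,XR4,415
WH13,YW3,895
WH13,YY8,112
WH14,MU2,390
WH14,XR4,741
WH14,YW3,252
WH14,YY8,272
WH15,MU2,444
WH15,XR4,265
WH15,YW3,609
WH15,YY8,714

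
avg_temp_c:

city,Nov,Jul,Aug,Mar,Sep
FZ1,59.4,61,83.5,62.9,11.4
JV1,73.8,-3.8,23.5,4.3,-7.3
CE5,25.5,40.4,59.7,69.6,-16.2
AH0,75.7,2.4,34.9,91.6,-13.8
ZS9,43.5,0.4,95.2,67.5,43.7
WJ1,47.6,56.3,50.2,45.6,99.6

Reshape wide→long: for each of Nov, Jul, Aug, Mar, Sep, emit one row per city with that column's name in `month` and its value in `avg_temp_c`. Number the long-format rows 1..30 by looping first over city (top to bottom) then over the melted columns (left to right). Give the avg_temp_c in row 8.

23.5

30 rows total (6 × 5). Row 8: index ⌊(8-1)/5⌋ = 1 into city → JV1; (8-1) mod 5 = 2 into the melted columns → Aug.
So row 8 is (JV1, Aug, 23.5); avg_temp_c = 23.5.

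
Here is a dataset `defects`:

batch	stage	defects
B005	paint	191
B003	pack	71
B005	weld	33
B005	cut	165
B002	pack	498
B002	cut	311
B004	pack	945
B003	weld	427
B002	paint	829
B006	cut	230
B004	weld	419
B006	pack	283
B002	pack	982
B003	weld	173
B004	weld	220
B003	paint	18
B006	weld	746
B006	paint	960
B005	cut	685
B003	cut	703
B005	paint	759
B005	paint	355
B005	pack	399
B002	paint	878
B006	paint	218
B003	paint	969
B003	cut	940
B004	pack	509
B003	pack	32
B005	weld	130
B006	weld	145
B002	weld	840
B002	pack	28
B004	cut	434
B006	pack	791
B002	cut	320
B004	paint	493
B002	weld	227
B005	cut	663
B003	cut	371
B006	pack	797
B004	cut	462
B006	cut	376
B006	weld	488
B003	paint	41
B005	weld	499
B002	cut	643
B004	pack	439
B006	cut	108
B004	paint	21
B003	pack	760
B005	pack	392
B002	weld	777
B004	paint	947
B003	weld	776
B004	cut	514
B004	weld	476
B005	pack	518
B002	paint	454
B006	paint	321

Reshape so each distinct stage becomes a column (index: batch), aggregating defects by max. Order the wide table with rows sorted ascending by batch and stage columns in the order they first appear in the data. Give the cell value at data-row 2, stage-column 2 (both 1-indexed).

With rows sorted ascending by batch, row 2 is batch=B003. stage columns in first-appearance order: paint, pack, weld, cut; column 2 is pack.
Long rows with batch=B003, stage=pack: max(71, 32, 760) = 760.

760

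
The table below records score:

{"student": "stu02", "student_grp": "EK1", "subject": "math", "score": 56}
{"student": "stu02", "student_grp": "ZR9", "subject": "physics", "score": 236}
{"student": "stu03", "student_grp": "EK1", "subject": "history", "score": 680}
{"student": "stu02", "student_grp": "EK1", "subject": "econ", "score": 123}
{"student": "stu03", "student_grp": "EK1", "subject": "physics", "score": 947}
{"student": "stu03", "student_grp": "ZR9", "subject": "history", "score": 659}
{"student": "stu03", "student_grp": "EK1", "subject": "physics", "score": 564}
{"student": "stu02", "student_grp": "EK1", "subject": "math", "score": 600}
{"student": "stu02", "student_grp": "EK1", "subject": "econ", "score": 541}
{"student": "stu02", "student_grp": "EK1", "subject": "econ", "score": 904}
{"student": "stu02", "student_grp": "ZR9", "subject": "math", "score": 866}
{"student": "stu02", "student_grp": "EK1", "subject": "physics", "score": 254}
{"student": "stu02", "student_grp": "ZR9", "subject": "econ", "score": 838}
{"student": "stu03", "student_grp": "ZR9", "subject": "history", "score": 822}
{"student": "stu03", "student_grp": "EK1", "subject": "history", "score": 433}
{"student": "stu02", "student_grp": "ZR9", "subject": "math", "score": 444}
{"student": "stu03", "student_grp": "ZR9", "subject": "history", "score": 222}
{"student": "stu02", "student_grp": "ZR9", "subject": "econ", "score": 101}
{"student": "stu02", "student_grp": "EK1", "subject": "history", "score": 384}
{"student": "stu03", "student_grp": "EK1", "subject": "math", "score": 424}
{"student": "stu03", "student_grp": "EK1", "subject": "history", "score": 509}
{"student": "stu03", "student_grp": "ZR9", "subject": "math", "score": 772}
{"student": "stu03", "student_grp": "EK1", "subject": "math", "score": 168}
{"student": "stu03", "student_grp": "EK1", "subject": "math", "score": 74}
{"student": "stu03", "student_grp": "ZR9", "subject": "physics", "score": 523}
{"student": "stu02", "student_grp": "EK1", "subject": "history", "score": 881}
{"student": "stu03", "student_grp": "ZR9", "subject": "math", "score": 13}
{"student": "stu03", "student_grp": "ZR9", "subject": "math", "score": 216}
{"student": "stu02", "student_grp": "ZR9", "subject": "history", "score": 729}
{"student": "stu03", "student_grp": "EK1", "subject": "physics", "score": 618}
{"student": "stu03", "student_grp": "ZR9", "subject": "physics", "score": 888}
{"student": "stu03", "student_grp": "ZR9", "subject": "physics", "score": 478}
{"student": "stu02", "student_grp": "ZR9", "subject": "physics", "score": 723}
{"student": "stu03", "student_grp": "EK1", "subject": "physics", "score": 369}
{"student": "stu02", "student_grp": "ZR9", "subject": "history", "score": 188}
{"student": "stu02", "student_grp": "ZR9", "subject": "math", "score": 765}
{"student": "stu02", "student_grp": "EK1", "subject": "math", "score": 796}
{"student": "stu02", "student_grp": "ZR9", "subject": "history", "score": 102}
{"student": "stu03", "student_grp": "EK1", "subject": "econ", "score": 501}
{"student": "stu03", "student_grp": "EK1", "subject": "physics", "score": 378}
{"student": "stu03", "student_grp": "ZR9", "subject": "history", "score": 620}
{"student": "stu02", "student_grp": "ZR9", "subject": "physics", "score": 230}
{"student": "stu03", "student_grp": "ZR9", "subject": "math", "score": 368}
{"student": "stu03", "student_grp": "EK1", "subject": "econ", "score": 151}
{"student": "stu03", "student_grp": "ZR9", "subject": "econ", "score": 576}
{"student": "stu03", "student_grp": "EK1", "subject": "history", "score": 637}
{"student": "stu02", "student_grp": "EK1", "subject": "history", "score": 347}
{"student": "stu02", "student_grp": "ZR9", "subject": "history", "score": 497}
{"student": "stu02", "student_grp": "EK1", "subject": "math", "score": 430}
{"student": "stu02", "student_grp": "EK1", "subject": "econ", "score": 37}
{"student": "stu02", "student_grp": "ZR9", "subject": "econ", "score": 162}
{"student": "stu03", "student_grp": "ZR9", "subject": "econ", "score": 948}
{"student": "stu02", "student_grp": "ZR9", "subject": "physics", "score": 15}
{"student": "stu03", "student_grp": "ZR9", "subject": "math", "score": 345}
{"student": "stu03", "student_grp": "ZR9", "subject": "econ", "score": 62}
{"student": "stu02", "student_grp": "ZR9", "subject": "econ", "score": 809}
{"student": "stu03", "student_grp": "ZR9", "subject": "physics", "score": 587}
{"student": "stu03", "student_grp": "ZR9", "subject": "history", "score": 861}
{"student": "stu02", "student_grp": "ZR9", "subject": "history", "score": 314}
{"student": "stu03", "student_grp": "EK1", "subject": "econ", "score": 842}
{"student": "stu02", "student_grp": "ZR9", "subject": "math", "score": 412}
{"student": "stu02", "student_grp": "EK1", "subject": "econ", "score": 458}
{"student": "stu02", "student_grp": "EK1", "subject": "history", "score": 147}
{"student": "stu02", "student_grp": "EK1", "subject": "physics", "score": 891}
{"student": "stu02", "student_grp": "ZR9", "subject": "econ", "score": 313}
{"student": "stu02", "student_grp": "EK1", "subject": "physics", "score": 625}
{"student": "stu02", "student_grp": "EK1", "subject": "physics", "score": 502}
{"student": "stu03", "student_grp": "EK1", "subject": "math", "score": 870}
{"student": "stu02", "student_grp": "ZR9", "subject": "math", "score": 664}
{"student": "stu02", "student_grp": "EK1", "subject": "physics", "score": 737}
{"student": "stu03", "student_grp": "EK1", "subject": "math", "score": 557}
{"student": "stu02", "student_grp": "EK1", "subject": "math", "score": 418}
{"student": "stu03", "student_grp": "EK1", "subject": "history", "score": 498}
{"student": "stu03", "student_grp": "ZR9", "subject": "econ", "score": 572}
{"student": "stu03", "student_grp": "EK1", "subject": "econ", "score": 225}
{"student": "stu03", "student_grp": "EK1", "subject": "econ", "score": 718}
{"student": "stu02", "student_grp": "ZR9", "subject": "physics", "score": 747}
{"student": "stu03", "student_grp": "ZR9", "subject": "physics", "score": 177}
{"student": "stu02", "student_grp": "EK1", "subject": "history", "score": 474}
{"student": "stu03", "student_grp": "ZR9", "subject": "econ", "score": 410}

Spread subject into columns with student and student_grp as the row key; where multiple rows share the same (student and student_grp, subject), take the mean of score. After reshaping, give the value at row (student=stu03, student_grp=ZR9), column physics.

530.60

Rows with student=stu03, student_grp=ZR9 and subject=physics: score values are 523, 888, 478, 587, 177.
(523 + 888 + 478 + 587 + 177) / 5 = 530.60.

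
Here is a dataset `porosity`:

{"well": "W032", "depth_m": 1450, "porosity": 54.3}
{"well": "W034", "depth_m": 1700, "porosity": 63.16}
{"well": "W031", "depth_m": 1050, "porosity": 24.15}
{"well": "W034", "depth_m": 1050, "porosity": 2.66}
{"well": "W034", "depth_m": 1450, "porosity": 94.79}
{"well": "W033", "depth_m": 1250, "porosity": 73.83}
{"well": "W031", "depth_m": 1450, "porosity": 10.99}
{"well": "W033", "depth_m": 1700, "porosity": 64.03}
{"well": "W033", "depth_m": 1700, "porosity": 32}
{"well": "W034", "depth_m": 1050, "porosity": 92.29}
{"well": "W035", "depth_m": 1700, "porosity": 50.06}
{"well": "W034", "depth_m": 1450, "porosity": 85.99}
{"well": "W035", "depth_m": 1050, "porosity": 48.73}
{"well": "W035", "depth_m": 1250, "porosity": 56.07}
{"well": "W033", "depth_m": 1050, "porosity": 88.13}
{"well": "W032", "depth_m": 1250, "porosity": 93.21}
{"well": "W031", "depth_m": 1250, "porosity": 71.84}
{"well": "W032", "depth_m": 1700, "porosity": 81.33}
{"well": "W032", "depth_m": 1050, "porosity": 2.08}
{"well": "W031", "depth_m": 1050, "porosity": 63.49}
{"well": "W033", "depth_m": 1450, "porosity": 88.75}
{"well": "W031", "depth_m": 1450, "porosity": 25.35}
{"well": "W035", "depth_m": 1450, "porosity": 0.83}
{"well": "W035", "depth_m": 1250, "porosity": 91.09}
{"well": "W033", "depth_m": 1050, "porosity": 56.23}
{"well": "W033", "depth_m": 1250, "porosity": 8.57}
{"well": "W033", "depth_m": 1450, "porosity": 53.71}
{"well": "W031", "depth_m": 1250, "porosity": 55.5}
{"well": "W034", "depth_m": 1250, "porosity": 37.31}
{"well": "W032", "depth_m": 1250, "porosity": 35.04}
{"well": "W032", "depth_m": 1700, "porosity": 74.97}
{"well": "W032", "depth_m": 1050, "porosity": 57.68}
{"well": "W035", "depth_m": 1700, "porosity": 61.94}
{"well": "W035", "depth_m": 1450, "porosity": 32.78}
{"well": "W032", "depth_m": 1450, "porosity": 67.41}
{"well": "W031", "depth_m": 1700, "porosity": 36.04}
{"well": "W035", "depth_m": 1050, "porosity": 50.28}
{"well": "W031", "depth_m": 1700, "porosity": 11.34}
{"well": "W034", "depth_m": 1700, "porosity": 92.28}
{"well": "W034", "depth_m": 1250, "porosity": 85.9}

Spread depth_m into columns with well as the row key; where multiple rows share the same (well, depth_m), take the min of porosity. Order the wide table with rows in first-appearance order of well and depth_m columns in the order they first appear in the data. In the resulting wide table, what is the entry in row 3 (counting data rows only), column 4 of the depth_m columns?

With rows in first-appearance order of well, row 3 is well=W031. depth_m columns in first-appearance order: 1450, 1700, 1050, 1250; column 4 is 1250.
Long rows with well=W031, depth_m=1250: min(71.84, 55.5) = 55.5.

55.5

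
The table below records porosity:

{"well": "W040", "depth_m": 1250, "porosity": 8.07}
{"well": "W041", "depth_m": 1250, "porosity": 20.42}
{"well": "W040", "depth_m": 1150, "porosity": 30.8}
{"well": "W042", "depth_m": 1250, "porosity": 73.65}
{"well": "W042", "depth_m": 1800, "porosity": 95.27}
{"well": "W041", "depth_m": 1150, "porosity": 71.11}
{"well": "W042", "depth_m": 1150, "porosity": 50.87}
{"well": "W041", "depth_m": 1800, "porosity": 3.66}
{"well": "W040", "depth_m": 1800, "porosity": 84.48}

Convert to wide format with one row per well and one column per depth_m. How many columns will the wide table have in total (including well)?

1 column for well plus 3 distinct depth_m values → 4 columns.

4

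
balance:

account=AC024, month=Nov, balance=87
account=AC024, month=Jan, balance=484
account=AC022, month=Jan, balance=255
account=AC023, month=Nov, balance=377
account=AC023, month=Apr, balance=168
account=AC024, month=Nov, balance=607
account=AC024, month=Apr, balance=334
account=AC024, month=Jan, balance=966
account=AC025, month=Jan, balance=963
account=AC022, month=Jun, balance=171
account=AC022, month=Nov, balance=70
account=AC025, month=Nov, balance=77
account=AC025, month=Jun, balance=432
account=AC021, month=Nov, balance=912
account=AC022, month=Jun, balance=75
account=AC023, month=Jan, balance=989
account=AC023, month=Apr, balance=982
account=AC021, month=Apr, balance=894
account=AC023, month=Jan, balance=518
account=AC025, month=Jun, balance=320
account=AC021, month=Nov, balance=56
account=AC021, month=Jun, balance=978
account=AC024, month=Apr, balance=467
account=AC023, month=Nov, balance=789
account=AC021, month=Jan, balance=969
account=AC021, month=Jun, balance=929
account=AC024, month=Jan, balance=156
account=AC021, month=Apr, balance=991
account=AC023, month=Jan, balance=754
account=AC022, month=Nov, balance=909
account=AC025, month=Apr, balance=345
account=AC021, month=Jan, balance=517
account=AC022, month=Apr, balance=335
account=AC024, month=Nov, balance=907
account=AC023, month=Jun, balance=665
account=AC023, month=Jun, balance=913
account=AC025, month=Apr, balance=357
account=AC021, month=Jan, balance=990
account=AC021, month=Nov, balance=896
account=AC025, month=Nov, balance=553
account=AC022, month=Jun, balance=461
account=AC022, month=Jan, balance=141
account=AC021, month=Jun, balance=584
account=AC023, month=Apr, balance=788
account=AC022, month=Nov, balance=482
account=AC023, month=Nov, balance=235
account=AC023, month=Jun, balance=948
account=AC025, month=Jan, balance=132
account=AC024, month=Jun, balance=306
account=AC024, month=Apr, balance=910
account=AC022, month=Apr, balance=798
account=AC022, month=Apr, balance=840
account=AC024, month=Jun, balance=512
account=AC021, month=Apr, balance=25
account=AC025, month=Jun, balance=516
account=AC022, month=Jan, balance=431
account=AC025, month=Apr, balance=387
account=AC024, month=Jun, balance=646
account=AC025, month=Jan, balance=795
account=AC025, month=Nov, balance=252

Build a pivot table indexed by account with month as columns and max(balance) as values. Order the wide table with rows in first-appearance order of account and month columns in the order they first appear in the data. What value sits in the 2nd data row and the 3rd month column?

840

With rows in first-appearance order of account, row 2 is account=AC022. month columns in first-appearance order: Nov, Jan, Apr, Jun; column 3 is Apr.
Long rows with account=AC022, month=Apr: max(335, 798, 840) = 840.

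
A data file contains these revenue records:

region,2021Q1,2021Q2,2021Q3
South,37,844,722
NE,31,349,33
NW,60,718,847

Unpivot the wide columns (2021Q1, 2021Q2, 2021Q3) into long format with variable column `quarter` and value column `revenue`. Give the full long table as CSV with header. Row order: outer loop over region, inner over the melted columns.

Each (region, column) pair becomes one row: 3 × 3 = 9 rows.
For example, (South, 2021Q1) → revenue=37.

region,quarter,revenue
South,2021Q1,37
South,2021Q2,844
South,2021Q3,722
NE,2021Q1,31
NE,2021Q2,349
NE,2021Q3,33
NW,2021Q1,60
NW,2021Q2,718
NW,2021Q3,847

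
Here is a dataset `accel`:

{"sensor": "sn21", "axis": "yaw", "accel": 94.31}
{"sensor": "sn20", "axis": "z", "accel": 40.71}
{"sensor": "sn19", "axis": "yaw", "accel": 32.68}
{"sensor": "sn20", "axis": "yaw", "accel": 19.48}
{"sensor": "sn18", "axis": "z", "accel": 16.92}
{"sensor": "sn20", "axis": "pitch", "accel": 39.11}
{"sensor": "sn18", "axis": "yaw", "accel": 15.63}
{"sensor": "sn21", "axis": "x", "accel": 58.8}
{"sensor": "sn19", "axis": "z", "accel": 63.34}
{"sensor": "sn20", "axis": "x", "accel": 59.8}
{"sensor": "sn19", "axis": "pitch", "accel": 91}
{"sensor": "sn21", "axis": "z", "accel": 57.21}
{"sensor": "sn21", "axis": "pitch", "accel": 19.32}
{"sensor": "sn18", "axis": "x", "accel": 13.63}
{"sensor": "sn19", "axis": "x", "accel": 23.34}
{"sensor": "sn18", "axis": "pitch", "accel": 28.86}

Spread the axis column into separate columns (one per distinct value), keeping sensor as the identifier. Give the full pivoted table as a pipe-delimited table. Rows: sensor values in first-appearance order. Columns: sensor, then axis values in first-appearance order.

Columns: sensor plus the 4 distinct axis values (yaw, z, pitch, x).
For example, row sn21 column yaw takes accel=94.31 from the long row (sn21, yaw).

| sensor | yaw | z | pitch | x |
| sn21 | 94.31 | 57.21 | 19.32 | 58.8 |
| sn20 | 19.48 | 40.71 | 39.11 | 59.8 |
| sn19 | 32.68 | 63.34 | 91 | 23.34 |
| sn18 | 15.63 | 16.92 | 28.86 | 13.63 |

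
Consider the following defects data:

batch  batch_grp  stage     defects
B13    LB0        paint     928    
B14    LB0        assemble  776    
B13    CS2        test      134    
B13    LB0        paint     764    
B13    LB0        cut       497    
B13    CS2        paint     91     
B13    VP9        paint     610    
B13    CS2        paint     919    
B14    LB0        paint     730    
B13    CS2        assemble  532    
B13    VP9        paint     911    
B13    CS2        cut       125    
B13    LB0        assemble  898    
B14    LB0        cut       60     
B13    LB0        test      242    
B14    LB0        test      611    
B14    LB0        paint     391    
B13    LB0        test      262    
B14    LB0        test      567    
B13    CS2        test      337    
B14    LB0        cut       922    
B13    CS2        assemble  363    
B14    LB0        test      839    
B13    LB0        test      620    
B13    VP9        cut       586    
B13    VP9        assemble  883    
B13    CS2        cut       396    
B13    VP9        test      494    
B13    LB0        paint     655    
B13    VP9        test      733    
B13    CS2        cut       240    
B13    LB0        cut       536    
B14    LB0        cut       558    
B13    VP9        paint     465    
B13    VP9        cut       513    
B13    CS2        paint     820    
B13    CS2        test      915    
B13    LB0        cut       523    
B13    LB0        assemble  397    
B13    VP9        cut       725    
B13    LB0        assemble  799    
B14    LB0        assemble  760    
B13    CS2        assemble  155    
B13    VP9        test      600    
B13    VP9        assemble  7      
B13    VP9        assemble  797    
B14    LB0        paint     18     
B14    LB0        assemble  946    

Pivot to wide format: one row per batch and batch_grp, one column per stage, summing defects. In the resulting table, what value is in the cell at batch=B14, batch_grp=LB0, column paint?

1139

Rows with batch=B14, batch_grp=LB0 and stage=paint: defects values are 730, 391, 18.
730 + 391 + 18 = 1139.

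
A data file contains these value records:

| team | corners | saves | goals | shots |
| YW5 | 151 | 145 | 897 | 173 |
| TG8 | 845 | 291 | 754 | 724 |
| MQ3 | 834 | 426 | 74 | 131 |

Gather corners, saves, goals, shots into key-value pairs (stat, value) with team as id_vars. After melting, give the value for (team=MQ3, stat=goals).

Unpivoting turns each (team, wide-column) pair into one long row.
The wide cell at row MQ3, column goals holds 74, so the long row (MQ3, goals) has value=74.

74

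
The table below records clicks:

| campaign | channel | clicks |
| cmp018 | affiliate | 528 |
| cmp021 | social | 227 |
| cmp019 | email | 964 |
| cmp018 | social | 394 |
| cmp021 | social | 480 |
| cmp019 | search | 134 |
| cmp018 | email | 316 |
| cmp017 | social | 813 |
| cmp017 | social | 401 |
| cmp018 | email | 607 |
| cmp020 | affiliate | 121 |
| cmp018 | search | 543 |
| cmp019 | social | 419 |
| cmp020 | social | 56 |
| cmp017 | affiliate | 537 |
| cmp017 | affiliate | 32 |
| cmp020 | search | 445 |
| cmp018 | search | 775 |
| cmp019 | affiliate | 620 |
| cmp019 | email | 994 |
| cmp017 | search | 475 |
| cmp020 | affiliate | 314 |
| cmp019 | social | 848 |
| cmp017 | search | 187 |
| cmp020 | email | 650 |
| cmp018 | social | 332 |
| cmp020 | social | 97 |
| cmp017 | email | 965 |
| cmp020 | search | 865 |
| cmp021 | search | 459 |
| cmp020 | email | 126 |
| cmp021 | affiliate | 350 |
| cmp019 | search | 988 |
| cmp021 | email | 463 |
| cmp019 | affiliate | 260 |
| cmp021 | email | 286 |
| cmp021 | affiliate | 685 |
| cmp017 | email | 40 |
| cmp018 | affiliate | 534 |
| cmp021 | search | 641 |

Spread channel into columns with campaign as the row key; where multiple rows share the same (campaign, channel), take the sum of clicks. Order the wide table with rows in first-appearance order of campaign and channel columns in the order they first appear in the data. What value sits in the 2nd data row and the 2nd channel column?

With rows in first-appearance order of campaign, row 2 is campaign=cmp021. channel columns in first-appearance order: affiliate, social, email, search; column 2 is social.
Long rows with campaign=cmp021, channel=social: 227 + 480 = 707.

707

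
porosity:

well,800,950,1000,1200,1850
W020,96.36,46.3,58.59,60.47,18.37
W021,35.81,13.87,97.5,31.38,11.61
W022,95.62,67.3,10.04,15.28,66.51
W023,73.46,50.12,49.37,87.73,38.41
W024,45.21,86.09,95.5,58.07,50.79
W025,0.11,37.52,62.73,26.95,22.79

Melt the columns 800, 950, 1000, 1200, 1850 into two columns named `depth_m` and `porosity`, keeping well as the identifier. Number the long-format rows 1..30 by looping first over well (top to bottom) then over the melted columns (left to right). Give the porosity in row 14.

15.28

30 rows total (6 × 5). Row 14: index ⌊(14-1)/5⌋ = 2 into well → W022; (14-1) mod 5 = 3 into the melted columns → 1200.
So row 14 is (W022, 1200, 15.28); porosity = 15.28.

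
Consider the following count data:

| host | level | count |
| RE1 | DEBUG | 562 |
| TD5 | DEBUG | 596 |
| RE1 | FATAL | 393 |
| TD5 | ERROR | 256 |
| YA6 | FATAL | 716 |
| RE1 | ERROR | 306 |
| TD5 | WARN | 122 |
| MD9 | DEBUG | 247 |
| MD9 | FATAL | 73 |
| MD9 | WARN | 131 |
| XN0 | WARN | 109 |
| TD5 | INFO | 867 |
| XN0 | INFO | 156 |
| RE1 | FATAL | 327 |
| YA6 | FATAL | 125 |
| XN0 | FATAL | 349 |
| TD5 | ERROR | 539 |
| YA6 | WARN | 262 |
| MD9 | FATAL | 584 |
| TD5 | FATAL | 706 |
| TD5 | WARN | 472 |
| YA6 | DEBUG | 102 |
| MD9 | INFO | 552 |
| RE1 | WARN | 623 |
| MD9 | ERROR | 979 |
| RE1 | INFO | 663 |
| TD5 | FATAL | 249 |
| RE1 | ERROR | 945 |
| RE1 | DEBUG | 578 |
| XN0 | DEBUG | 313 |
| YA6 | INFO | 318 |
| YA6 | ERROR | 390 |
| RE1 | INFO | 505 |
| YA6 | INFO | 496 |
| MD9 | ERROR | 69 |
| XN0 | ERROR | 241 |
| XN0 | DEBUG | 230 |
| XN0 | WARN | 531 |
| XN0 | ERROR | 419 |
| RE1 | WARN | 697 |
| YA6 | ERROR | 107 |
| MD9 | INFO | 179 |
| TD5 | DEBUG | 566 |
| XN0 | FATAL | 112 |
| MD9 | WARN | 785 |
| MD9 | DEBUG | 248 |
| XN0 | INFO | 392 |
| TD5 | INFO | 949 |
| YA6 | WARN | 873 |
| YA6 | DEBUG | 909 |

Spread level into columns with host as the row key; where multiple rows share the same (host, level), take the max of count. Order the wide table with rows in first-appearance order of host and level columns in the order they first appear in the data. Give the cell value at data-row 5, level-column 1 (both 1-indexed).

313

With rows in first-appearance order of host, row 5 is host=XN0. level columns in first-appearance order: DEBUG, FATAL, ERROR, WARN, INFO; column 1 is DEBUG.
Long rows with host=XN0, level=DEBUG: max(313, 230) = 313.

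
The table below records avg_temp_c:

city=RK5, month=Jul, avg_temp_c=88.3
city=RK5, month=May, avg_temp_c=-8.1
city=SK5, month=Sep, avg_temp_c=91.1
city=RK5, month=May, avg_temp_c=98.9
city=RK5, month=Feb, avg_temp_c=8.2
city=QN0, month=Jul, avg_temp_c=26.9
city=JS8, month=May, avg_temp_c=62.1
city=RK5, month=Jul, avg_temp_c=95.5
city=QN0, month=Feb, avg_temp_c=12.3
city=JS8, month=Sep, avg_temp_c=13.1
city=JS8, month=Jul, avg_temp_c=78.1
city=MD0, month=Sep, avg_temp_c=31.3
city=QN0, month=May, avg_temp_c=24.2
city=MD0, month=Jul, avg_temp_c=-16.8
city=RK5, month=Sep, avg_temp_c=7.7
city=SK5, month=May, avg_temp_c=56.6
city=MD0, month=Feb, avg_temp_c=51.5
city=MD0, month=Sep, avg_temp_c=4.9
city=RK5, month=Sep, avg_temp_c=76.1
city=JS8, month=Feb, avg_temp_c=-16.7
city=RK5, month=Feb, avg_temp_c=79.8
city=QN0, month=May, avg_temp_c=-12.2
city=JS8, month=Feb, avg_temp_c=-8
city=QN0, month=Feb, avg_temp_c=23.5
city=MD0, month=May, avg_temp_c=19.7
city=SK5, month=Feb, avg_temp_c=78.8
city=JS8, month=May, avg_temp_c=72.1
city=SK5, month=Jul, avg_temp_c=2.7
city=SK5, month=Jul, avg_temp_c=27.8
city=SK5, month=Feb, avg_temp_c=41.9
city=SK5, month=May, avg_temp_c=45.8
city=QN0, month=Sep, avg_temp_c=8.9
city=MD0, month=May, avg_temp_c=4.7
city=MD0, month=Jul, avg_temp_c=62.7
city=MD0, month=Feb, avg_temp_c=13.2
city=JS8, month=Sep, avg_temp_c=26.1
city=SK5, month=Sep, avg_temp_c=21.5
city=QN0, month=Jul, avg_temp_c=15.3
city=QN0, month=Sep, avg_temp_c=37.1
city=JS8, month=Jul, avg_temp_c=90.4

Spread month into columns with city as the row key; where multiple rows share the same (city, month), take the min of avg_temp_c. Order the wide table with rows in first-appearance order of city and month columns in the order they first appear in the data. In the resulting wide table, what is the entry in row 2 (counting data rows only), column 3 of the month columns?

With rows in first-appearance order of city, row 2 is city=SK5. month columns in first-appearance order: Jul, May, Sep, Feb; column 3 is Sep.
Long rows with city=SK5, month=Sep: min(91.1, 21.5) = 21.5.

21.5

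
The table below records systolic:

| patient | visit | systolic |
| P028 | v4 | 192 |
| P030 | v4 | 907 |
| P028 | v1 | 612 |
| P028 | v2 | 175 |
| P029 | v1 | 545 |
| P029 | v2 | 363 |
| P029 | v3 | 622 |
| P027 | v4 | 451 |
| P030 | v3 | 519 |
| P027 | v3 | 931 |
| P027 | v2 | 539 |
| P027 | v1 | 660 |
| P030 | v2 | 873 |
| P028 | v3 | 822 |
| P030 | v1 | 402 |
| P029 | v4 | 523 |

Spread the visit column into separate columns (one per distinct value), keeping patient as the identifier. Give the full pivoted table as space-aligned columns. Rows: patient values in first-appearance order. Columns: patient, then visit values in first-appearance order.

patient  v4   v1   v2   v3 
P028     192  612  175  822
P030     907  402  873  519
P029     523  545  363  622
P027     451  660  539  931

Columns: patient plus the 4 distinct visit values (v4, v1, v2, v3).
For example, row P028 column v4 takes systolic=192 from the long row (P028, v4).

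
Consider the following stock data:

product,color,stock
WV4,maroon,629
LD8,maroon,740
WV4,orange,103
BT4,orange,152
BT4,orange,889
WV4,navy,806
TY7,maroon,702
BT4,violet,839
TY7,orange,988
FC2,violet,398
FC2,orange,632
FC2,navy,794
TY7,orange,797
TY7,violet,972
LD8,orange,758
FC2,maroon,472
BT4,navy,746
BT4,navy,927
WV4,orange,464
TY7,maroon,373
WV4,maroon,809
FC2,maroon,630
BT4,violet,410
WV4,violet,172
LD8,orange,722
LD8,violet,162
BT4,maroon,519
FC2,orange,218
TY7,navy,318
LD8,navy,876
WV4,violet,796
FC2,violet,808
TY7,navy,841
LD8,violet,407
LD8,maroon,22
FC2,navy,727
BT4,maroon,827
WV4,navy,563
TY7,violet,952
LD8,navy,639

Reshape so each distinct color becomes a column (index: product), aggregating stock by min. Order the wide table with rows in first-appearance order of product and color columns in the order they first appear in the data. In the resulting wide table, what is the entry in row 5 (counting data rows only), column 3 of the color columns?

727

With rows in first-appearance order of product, row 5 is product=FC2. color columns in first-appearance order: maroon, orange, navy, violet; column 3 is navy.
Long rows with product=FC2, color=navy: min(794, 727) = 727.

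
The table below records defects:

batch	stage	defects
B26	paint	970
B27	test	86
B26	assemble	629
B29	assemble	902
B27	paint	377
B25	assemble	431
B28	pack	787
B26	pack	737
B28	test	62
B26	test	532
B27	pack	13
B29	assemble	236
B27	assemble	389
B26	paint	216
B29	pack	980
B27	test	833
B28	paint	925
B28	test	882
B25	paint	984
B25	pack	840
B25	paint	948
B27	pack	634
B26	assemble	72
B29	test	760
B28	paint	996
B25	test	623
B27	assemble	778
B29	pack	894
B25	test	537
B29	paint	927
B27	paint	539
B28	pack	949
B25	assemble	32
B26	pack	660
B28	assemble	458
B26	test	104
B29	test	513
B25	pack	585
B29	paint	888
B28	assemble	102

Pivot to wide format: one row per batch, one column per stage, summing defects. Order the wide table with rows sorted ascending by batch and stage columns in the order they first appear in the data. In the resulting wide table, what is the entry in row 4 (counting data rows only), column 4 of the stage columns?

1736

With rows sorted ascending by batch, row 4 is batch=B28. stage columns in first-appearance order: paint, test, assemble, pack; column 4 is pack.
Long rows with batch=B28, stage=pack: 787 + 949 = 1736.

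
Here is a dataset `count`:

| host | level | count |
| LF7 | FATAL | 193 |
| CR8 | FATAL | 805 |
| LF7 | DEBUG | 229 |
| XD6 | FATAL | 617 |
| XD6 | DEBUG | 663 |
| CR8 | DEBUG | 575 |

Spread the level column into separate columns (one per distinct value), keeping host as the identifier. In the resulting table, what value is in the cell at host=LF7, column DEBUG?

229

Wide layout: rows indexed by host, columns are the 2 distinct level values (FATAL, DEBUG).
Cell (host=LF7, level=DEBUG) draws from the long row where host=LF7 and level=DEBUG, which has count=229.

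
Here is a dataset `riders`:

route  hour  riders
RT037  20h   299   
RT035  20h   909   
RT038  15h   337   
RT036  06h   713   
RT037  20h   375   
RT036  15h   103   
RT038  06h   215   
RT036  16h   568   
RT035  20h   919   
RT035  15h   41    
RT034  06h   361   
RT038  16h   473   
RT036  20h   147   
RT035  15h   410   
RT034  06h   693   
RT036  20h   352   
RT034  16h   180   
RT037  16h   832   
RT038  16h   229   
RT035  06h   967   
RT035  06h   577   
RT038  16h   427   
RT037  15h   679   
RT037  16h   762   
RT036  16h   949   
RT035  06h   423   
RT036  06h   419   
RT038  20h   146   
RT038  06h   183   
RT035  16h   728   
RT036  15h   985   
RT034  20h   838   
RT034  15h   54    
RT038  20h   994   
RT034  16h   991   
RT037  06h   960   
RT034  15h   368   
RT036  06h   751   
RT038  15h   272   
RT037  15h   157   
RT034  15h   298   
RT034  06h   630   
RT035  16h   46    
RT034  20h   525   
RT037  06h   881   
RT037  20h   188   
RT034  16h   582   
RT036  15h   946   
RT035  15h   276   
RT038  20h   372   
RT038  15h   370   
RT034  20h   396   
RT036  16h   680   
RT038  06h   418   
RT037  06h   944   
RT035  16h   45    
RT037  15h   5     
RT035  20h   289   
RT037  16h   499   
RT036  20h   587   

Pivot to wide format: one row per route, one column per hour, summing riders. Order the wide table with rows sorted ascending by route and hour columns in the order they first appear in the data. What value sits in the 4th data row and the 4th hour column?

2093

With rows sorted ascending by route, row 4 is route=RT037. hour columns in first-appearance order: 20h, 15h, 06h, 16h; column 4 is 16h.
Long rows with route=RT037, hour=16h: 832 + 762 + 499 = 2093.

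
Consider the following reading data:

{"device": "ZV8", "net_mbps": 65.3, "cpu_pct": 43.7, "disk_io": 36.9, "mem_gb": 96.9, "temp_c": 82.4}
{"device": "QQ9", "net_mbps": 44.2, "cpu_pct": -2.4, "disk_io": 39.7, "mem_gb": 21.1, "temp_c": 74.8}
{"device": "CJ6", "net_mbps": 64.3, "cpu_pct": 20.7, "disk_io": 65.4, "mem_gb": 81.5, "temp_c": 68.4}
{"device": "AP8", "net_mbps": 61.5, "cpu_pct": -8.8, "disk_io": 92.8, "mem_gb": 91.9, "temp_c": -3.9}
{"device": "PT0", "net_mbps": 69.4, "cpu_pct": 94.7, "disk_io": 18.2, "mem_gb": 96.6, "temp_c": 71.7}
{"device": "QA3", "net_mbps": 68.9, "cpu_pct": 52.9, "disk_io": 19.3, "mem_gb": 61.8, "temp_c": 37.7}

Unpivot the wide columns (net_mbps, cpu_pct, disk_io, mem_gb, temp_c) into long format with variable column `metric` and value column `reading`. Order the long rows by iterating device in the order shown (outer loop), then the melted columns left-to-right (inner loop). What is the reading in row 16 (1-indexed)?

30 rows total (6 × 5). Row 16: index ⌊(16-1)/5⌋ = 3 into device → AP8; (16-1) mod 5 = 0 into the melted columns → net_mbps.
So row 16 is (AP8, net_mbps, 61.5); reading = 61.5.

61.5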